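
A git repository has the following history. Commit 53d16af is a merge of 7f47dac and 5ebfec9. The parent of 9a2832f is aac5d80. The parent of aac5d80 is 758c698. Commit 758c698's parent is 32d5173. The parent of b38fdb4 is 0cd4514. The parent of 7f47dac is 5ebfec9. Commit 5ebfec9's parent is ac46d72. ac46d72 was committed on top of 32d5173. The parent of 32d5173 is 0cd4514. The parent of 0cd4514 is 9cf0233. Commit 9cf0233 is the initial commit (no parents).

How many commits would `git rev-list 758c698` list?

Walking parent pointers from 758c698: reachable set = {0cd4514, 32d5173, 758c698, 9cf0233}.
That is 4 commits.

4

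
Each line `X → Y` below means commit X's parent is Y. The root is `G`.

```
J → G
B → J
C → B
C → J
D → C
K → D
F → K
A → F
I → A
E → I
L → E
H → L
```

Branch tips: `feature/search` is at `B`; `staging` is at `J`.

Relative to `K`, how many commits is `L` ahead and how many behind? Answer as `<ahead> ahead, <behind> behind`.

5 ahead, 0 behind

Reachable from L: {A, B, C, D, E, F, G, I, J, K, L}.
Reachable from K: {B, C, D, G, J, K}.
Only in L's history (ahead): {A, E, F, I, L} — 5.
Only in K's history (behind): {} — 0.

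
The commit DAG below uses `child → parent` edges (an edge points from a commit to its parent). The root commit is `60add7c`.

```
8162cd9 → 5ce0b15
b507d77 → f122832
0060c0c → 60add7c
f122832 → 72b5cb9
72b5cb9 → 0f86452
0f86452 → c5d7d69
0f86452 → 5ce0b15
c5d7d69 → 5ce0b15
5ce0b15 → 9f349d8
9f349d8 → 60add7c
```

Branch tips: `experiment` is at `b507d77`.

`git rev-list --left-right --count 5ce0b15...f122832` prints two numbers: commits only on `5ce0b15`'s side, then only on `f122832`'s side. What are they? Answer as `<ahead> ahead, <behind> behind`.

Reachable from 5ce0b15: {5ce0b15, 60add7c, 9f349d8}.
Reachable from f122832: {0f86452, 5ce0b15, 60add7c, 72b5cb9, 9f349d8, c5d7d69, f122832}.
Only in 5ce0b15's history (ahead): {} — 0.
Only in f122832's history (behind): {0f86452, 72b5cb9, c5d7d69, f122832} — 4.

0 ahead, 4 behind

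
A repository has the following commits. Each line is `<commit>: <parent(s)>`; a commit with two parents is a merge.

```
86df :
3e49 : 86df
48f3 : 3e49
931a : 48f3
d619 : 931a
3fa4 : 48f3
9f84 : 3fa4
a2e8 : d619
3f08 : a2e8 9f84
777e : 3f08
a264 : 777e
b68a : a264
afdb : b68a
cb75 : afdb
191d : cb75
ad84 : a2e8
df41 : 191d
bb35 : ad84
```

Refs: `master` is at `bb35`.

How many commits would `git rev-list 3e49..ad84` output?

Reachable from ad84: {3e49, 48f3, 86df, 931a, a2e8, ad84, d619}.
Reachable from 3e49: {3e49, 86df}.
In ad84's history but not 3e49's: {48f3, 931a, a2e8, ad84, d619} — 5 commits.

5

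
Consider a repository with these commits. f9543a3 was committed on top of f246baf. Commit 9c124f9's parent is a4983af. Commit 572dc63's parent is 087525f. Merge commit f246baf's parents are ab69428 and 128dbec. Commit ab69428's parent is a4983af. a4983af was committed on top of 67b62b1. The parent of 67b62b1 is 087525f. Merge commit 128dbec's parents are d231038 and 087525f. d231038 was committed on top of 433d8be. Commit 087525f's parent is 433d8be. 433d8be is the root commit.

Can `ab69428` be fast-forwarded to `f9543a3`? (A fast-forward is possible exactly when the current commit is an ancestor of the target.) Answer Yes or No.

Yes

A fast-forward from ab69428 to f9543a3 is possible iff ab69428 is an ancestor of f9543a3.
Ancestors of f9543a3: {087525f, 128dbec, 433d8be, 67b62b1, a4983af, ab69428, d231038, f246baf, f9543a3}.
ab69428 is among them, so fast-forward is possible.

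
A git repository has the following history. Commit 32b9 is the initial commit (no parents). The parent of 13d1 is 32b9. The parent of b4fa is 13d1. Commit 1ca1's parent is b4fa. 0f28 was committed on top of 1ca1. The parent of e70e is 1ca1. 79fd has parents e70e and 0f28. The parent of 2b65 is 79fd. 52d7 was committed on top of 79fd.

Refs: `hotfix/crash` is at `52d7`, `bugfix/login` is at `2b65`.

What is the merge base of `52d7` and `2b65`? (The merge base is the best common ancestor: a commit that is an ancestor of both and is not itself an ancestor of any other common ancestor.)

79fd

Ancestors of 52d7: {0f28, 13d1, 1ca1, 32b9, 52d7, 79fd, b4fa, e70e}.
Ancestors of 2b65: {0f28, 13d1, 1ca1, 2b65, 32b9, 79fd, b4fa, e70e}.
Common ancestors: {0f28, 13d1, 1ca1, 32b9, 79fd, b4fa, e70e}.
Among these, 79fd is not an ancestor of any other common ancestor — it is the merge base.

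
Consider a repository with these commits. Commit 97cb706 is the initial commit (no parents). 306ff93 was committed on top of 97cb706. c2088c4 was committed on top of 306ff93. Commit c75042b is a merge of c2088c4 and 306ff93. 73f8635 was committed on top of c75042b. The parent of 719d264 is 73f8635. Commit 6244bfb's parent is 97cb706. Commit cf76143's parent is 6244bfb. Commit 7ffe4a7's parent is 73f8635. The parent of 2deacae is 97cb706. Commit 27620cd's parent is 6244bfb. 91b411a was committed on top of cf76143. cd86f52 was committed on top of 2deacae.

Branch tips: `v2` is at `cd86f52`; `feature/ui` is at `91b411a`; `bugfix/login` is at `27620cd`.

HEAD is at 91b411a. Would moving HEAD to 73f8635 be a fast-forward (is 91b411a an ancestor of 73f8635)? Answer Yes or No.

No

A fast-forward from 91b411a to 73f8635 is possible iff 91b411a is an ancestor of 73f8635.
Ancestors of 73f8635: {306ff93, 73f8635, 97cb706, c2088c4, c75042b}.
91b411a is not among them, so fast-forward is not possible.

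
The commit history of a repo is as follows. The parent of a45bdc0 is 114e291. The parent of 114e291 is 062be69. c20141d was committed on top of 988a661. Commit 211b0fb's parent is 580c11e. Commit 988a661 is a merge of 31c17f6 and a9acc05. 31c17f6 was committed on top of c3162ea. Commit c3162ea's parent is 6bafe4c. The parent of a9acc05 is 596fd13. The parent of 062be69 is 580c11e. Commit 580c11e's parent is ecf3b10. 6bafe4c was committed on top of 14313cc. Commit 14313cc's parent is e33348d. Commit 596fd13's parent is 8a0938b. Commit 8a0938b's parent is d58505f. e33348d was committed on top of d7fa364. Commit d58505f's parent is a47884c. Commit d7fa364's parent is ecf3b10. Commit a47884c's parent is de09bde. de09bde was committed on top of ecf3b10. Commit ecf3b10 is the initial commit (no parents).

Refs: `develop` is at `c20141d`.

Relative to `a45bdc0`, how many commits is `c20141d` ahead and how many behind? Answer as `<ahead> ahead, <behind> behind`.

Reachable from c20141d: {14313cc, 31c17f6, 596fd13, 6bafe4c, 8a0938b, 988a661, a47884c, a9acc05, c20141d, c3162ea, d58505f, d7fa364, de09bde, e33348d, ecf3b10}.
Reachable from a45bdc0: {062be69, 114e291, 580c11e, a45bdc0, ecf3b10}.
Only in c20141d's history (ahead): {14313cc, 31c17f6, 596fd13, 6bafe4c, 8a0938b, 988a661, a47884c, a9acc05, c20141d, c3162ea, d58505f, d7fa364, de09bde, e33348d} — 14.
Only in a45bdc0's history (behind): {062be69, 114e291, 580c11e, a45bdc0} — 4.

14 ahead, 4 behind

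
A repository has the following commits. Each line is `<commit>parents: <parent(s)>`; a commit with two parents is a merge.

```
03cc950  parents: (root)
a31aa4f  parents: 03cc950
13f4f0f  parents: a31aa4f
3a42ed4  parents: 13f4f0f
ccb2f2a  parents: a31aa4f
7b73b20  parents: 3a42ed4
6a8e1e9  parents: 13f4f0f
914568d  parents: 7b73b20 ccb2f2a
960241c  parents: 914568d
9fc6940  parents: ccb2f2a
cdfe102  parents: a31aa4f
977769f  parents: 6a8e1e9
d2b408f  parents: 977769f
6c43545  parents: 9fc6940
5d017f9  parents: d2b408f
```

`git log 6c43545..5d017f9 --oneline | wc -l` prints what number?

5

Reachable from 5d017f9: {03cc950, 13f4f0f, 5d017f9, 6a8e1e9, 977769f, a31aa4f, d2b408f}.
Reachable from 6c43545: {03cc950, 6c43545, 9fc6940, a31aa4f, ccb2f2a}.
In 5d017f9's history but not 6c43545's: {13f4f0f, 5d017f9, 6a8e1e9, 977769f, d2b408f} — 5 commits.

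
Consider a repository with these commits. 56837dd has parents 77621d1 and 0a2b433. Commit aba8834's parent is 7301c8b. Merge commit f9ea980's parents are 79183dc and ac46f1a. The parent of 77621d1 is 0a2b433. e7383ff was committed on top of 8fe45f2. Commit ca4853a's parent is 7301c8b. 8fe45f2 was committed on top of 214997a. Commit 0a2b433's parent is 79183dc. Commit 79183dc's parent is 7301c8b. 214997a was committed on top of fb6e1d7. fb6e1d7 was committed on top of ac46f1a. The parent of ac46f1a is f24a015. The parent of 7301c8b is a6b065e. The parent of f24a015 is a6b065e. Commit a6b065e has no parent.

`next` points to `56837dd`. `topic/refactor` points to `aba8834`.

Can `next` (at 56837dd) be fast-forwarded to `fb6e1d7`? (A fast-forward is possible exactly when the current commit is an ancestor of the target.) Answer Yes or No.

No

A fast-forward from 56837dd to fb6e1d7 is possible iff 56837dd is an ancestor of fb6e1d7.
Ancestors of fb6e1d7: {a6b065e, ac46f1a, f24a015, fb6e1d7}.
56837dd is not among them, so fast-forward is not possible.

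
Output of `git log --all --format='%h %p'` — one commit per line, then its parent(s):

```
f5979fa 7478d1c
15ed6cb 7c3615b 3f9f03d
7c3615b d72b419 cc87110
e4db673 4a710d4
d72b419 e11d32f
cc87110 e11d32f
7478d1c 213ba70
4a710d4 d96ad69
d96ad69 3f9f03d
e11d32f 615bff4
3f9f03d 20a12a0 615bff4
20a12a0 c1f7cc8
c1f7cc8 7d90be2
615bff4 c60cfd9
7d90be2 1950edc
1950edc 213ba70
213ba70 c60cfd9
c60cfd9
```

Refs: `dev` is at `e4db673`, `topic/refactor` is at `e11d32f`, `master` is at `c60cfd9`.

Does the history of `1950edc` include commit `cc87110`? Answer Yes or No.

Ancestors of 1950edc: {1950edc, 213ba70, c60cfd9}.
cc87110 is not in that set, so it is not an ancestor of 1950edc.

No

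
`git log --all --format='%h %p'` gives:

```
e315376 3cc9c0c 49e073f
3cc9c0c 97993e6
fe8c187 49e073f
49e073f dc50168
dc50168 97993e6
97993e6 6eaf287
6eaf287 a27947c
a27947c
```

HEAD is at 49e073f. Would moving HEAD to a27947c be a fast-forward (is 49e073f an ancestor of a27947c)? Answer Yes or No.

No

A fast-forward from 49e073f to a27947c is possible iff 49e073f is an ancestor of a27947c.
Ancestors of a27947c: {a27947c}.
49e073f is not among them, so fast-forward is not possible.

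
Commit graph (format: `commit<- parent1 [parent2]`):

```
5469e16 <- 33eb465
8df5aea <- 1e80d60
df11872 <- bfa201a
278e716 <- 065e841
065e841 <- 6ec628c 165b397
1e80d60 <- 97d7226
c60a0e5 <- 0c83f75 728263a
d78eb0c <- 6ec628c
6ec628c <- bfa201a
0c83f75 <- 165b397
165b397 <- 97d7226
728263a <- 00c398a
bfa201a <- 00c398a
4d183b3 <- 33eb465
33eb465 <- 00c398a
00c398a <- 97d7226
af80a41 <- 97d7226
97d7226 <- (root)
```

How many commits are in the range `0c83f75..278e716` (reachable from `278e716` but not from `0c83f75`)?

5

Reachable from 278e716: {00c398a, 065e841, 165b397, 278e716, 6ec628c, 97d7226, bfa201a}.
Reachable from 0c83f75: {0c83f75, 165b397, 97d7226}.
In 278e716's history but not 0c83f75's: {00c398a, 065e841, 278e716, 6ec628c, bfa201a} — 5 commits.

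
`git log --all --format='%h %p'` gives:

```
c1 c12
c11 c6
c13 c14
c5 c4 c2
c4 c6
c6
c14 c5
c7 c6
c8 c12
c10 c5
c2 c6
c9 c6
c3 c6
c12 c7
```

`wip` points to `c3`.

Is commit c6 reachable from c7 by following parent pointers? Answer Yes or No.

Ancestors of c7 (commits reachable by following parents): {c6, c7}.
c6 is in that set, so it is an ancestor of c7.

Yes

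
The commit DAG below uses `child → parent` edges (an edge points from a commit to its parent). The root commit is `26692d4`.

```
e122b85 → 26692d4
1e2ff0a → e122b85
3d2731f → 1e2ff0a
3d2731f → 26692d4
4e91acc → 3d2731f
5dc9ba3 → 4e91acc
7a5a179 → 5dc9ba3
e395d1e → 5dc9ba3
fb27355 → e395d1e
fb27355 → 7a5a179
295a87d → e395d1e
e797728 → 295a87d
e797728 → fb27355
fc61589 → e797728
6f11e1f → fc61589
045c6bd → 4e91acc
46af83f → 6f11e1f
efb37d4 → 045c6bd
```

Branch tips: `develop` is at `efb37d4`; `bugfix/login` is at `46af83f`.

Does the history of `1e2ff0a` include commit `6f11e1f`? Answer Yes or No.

Ancestors of 1e2ff0a: {1e2ff0a, 26692d4, e122b85}.
6f11e1f is not in that set, so it is not an ancestor of 1e2ff0a.

No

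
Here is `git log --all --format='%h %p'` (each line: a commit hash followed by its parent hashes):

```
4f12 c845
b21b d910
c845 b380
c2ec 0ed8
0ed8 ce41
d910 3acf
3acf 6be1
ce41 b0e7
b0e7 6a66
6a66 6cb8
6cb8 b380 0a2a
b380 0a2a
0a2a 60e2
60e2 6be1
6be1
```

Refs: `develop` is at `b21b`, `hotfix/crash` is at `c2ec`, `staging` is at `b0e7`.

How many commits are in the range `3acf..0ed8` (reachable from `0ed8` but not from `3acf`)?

8

Reachable from 0ed8: {0a2a, 0ed8, 60e2, 6a66, 6be1, 6cb8, b0e7, b380, ce41}.
Reachable from 3acf: {3acf, 6be1}.
In 0ed8's history but not 3acf's: {0a2a, 0ed8, 60e2, 6a66, 6cb8, b0e7, b380, ce41} — 8 commits.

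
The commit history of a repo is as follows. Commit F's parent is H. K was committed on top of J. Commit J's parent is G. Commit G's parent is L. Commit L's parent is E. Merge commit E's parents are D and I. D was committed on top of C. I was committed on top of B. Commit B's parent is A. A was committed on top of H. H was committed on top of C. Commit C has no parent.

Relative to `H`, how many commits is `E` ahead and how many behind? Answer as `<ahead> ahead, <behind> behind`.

5 ahead, 0 behind

Reachable from E: {A, B, C, D, E, H, I}.
Reachable from H: {C, H}.
Only in E's history (ahead): {A, B, D, E, I} — 5.
Only in H's history (behind): {} — 0.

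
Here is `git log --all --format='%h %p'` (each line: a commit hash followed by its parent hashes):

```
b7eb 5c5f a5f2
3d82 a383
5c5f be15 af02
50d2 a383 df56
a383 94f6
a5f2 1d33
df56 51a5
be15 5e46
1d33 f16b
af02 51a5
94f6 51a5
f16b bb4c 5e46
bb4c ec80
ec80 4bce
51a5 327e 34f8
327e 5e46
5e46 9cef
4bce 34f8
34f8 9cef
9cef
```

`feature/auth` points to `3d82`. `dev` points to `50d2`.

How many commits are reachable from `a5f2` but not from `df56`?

Reachable from a5f2: {1d33, 34f8, 4bce, 5e46, 9cef, a5f2, bb4c, ec80, f16b}.
Reachable from df56: {327e, 34f8, 51a5, 5e46, 9cef, df56}.
In a5f2's history but not df56's: {1d33, 4bce, a5f2, bb4c, ec80, f16b} — 6 commits.

6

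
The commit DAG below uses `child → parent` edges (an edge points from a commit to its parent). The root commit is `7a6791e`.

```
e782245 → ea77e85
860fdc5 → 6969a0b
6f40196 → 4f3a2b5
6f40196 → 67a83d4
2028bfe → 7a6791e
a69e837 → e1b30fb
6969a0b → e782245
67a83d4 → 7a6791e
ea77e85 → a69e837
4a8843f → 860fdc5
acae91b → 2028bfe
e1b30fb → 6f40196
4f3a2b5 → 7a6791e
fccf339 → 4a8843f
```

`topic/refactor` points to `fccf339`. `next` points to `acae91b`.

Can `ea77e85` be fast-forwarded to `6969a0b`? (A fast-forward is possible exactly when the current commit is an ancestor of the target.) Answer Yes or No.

Yes

A fast-forward from ea77e85 to 6969a0b is possible iff ea77e85 is an ancestor of 6969a0b.
Ancestors of 6969a0b: {4f3a2b5, 67a83d4, 6969a0b, 6f40196, 7a6791e, a69e837, e1b30fb, e782245, ea77e85}.
ea77e85 is among them, so fast-forward is possible.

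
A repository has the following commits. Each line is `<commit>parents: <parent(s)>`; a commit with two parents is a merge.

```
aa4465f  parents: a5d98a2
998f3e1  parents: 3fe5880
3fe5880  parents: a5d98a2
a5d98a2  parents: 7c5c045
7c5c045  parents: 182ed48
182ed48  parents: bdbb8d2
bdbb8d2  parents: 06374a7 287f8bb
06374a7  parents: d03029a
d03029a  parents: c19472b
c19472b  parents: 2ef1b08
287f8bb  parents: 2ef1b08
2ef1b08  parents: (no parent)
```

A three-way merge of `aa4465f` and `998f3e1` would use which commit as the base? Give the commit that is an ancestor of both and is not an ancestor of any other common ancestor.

a5d98a2

Ancestors of aa4465f: {06374a7, 182ed48, 287f8bb, 2ef1b08, 7c5c045, a5d98a2, aa4465f, bdbb8d2, c19472b, d03029a}.
Ancestors of 998f3e1: {06374a7, 182ed48, 287f8bb, 2ef1b08, 3fe5880, 7c5c045, 998f3e1, a5d98a2, bdbb8d2, c19472b, d03029a}.
Common ancestors: {06374a7, 182ed48, 287f8bb, 2ef1b08, 7c5c045, a5d98a2, bdbb8d2, c19472b, d03029a}.
Among these, a5d98a2 is not an ancestor of any other common ancestor — it is the merge base.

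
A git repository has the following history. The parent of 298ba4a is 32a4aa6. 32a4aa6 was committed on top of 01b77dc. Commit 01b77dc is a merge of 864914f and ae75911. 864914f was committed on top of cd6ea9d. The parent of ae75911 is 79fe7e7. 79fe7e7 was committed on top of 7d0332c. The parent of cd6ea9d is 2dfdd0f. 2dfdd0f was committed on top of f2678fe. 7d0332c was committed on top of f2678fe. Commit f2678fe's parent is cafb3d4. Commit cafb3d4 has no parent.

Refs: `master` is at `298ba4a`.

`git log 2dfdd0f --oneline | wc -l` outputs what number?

Walking parent pointers from 2dfdd0f: reachable set = {2dfdd0f, cafb3d4, f2678fe}.
That is 3 commits.

3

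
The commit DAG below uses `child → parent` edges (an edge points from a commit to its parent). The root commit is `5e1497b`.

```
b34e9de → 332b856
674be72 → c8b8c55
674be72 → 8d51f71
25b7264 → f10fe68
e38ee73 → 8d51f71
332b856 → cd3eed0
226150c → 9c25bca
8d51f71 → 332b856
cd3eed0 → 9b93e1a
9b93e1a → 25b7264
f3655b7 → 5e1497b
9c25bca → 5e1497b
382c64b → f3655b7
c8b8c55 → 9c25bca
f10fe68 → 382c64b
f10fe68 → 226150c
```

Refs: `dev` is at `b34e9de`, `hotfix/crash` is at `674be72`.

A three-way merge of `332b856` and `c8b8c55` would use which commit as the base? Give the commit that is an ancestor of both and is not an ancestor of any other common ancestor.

9c25bca

Ancestors of 332b856: {226150c, 25b7264, 332b856, 382c64b, 5e1497b, 9b93e1a, 9c25bca, cd3eed0, f10fe68, f3655b7}.
Ancestors of c8b8c55: {5e1497b, 9c25bca, c8b8c55}.
Common ancestors: {5e1497b, 9c25bca}.
Among these, 9c25bca is not an ancestor of any other common ancestor — it is the merge base.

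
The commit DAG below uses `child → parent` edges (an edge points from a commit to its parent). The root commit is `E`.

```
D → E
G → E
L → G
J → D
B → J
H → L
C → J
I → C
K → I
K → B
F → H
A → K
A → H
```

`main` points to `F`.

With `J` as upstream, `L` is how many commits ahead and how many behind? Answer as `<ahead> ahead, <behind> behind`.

Reachable from L: {E, G, L}.
Reachable from J: {D, E, J}.
Only in L's history (ahead): {G, L} — 2.
Only in J's history (behind): {D, J} — 2.

2 ahead, 2 behind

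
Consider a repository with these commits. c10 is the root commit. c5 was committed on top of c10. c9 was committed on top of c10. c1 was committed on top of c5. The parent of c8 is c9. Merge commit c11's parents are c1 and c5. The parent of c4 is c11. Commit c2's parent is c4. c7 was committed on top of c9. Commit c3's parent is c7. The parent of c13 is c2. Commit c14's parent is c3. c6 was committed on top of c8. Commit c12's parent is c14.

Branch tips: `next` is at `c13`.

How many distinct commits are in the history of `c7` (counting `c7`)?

Walking parent pointers from c7: reachable set = {c10, c7, c9}.
That is 3 commits.

3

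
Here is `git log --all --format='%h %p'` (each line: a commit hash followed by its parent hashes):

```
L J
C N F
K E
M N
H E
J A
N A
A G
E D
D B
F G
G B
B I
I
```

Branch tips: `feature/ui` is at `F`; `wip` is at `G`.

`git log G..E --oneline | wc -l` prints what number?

2

Reachable from E: {B, D, E, I}.
Reachable from G: {B, G, I}.
In E's history but not G's: {D, E} — 2 commits.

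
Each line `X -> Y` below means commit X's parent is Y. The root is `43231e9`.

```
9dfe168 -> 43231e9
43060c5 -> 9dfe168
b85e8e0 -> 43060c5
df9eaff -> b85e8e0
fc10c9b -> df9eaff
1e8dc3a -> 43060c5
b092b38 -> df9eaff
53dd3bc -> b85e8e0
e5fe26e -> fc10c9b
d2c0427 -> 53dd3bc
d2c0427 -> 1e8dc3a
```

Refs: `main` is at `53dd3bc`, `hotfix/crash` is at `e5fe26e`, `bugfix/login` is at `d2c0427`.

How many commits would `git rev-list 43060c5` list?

Walking parent pointers from 43060c5: reachable set = {43060c5, 43231e9, 9dfe168}.
That is 3 commits.

3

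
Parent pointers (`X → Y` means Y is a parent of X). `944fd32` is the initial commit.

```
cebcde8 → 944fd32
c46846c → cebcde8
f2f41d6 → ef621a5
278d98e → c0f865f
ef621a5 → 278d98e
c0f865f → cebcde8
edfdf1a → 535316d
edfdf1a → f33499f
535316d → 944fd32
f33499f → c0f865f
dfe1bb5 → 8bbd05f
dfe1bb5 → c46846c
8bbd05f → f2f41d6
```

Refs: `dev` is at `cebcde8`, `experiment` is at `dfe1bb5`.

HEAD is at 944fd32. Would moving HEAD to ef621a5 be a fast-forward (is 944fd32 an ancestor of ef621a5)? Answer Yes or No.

A fast-forward from 944fd32 to ef621a5 is possible iff 944fd32 is an ancestor of ef621a5.
Ancestors of ef621a5: {278d98e, 944fd32, c0f865f, cebcde8, ef621a5}.
944fd32 is among them, so fast-forward is possible.

Yes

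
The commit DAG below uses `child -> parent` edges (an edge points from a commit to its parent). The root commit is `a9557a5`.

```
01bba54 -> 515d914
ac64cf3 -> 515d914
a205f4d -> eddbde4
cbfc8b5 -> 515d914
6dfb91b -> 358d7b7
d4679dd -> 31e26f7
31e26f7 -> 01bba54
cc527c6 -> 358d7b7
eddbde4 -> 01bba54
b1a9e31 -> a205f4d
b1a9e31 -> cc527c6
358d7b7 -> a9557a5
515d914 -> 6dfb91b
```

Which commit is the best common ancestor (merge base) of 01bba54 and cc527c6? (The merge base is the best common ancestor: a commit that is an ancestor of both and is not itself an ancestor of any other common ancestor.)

358d7b7

Ancestors of 01bba54: {01bba54, 358d7b7, 515d914, 6dfb91b, a9557a5}.
Ancestors of cc527c6: {358d7b7, a9557a5, cc527c6}.
Common ancestors: {358d7b7, a9557a5}.
Among these, 358d7b7 is not an ancestor of any other common ancestor — it is the merge base.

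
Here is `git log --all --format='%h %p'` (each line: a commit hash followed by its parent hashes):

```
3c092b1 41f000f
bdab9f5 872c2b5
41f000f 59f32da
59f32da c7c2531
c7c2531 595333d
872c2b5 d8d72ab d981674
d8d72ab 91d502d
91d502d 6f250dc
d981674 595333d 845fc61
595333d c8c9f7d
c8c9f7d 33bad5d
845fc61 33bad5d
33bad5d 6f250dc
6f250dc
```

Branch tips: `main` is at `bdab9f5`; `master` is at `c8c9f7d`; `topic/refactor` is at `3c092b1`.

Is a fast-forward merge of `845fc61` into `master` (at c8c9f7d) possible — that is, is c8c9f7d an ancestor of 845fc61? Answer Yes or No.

A fast-forward from c8c9f7d to 845fc61 is possible iff c8c9f7d is an ancestor of 845fc61.
Ancestors of 845fc61: {33bad5d, 6f250dc, 845fc61}.
c8c9f7d is not among them, so fast-forward is not possible.

No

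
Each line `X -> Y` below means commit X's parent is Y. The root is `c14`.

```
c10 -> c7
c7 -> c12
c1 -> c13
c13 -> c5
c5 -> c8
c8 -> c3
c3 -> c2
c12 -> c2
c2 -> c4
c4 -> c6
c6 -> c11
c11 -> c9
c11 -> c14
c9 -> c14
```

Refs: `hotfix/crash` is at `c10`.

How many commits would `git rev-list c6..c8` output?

Reachable from c8: {c11, c14, c2, c3, c4, c6, c8, c9}.
Reachable from c6: {c11, c14, c6, c9}.
In c8's history but not c6's: {c2, c3, c4, c8} — 4 commits.

4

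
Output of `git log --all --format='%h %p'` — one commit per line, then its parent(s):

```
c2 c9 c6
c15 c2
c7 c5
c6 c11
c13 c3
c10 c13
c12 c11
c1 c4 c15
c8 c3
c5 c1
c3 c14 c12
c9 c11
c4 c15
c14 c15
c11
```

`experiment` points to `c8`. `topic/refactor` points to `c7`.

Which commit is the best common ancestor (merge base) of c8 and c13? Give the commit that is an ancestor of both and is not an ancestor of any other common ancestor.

Ancestors of c8: {c11, c12, c14, c15, c2, c3, c6, c8, c9}.
Ancestors of c13: {c11, c12, c13, c14, c15, c2, c3, c6, c9}.
Common ancestors: {c11, c12, c14, c15, c2, c3, c6, c9}.
Among these, c3 is not an ancestor of any other common ancestor — it is the merge base.

c3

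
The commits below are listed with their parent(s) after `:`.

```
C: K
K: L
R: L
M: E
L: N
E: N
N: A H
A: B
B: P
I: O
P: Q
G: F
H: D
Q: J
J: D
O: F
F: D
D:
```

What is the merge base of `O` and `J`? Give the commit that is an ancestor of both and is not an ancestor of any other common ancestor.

D

Ancestors of O: {D, F, O}.
Ancestors of J: {D, J}.
Common ancestors: {D}.
The only common ancestor is D, so it is the merge base.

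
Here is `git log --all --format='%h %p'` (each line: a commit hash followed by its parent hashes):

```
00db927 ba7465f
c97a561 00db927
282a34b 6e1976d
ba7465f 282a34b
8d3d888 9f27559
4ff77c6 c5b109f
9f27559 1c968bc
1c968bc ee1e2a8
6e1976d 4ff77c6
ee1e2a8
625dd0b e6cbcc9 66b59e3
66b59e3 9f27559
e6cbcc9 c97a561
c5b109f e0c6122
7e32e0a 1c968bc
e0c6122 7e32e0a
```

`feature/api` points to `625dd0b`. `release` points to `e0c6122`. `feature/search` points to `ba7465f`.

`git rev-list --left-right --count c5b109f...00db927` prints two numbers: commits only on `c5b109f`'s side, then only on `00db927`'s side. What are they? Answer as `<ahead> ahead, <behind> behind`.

0 ahead, 5 behind

Reachable from c5b109f: {1c968bc, 7e32e0a, c5b109f, e0c6122, ee1e2a8}.
Reachable from 00db927: {00db927, 1c968bc, 282a34b, 4ff77c6, 6e1976d, 7e32e0a, ba7465f, c5b109f, e0c6122, ee1e2a8}.
Only in c5b109f's history (ahead): {} — 0.
Only in 00db927's history (behind): {00db927, 282a34b, 4ff77c6, 6e1976d, ba7465f} — 5.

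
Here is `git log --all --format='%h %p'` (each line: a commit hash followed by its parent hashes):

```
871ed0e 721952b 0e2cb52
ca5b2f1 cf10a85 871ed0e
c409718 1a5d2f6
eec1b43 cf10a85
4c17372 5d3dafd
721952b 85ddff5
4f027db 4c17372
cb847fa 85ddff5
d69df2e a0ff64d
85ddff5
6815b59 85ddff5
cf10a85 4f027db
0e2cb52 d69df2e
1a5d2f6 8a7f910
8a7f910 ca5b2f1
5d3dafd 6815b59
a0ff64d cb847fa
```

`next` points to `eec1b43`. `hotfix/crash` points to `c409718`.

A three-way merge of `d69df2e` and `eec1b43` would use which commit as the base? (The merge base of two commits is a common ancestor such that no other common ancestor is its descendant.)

85ddff5

Ancestors of d69df2e: {85ddff5, a0ff64d, cb847fa, d69df2e}.
Ancestors of eec1b43: {4c17372, 4f027db, 5d3dafd, 6815b59, 85ddff5, cf10a85, eec1b43}.
Common ancestors: {85ddff5}.
The only common ancestor is 85ddff5, so it is the merge base.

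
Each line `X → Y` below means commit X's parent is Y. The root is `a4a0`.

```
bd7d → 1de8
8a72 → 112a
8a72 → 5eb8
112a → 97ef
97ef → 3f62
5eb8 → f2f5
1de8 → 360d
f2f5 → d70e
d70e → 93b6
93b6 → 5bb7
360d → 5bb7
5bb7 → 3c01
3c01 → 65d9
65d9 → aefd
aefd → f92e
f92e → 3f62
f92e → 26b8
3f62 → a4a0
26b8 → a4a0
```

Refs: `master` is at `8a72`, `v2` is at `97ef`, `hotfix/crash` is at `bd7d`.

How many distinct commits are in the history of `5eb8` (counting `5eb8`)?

Walking parent pointers from 5eb8: reachable set = {26b8, 3c01, 3f62, 5bb7, 5eb8, 65d9, 93b6, a4a0, aefd, d70e, f2f5, f92e}.
That is 12 commits.

12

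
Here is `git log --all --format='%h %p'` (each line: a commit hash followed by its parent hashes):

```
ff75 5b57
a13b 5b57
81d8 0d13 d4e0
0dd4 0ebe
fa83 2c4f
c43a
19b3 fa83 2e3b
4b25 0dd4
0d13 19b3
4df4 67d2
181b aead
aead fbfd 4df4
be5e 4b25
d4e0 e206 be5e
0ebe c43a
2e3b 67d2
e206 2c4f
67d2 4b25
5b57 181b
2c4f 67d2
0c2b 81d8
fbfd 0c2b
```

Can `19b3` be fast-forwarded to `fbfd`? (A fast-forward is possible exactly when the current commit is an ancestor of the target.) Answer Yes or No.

Yes

A fast-forward from 19b3 to fbfd is possible iff 19b3 is an ancestor of fbfd.
Ancestors of fbfd: {0c2b, 0d13, 0dd4, 0ebe, 19b3, 2c4f, 2e3b, 4b25, 67d2, 81d8, be5e, c43a, d4e0, e206, fa83, fbfd}.
19b3 is among them, so fast-forward is possible.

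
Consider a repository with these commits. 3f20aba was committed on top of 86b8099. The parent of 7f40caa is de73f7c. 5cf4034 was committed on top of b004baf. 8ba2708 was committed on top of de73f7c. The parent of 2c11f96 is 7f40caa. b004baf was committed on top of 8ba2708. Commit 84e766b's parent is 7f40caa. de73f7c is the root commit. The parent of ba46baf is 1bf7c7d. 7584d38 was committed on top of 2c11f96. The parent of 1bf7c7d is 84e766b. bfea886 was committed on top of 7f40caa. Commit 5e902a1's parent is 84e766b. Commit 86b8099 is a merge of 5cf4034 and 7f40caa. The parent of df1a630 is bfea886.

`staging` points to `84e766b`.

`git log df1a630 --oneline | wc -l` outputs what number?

Walking parent pointers from df1a630: reachable set = {7f40caa, bfea886, de73f7c, df1a630}.
That is 4 commits.

4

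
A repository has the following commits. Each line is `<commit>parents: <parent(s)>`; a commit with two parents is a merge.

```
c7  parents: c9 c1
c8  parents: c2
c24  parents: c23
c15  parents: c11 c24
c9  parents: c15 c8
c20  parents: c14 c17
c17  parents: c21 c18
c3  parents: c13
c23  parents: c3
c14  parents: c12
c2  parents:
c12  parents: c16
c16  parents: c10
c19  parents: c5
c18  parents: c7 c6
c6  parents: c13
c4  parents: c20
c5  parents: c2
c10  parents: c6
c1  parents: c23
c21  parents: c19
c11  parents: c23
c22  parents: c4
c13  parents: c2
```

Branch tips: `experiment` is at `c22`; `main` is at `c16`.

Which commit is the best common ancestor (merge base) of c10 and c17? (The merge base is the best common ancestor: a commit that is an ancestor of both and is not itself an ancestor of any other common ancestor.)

c6

Ancestors of c10: {c10, c13, c2, c6}.
Ancestors of c17: {c1, c11, c13, c15, c17, c18, c19, c2, c21, c23, c24, c3, c5, c6, c7, c8, c9}.
Common ancestors: {c13, c2, c6}.
Among these, c6 is not an ancestor of any other common ancestor — it is the merge base.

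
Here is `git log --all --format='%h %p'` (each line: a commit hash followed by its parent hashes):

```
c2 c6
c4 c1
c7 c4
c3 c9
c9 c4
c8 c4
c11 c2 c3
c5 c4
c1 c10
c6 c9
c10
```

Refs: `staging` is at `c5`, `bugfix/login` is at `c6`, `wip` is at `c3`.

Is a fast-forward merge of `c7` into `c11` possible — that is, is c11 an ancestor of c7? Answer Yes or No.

A fast-forward from c11 to c7 is possible iff c11 is an ancestor of c7.
Ancestors of c7: {c1, c10, c4, c7}.
c11 is not among them, so fast-forward is not possible.

No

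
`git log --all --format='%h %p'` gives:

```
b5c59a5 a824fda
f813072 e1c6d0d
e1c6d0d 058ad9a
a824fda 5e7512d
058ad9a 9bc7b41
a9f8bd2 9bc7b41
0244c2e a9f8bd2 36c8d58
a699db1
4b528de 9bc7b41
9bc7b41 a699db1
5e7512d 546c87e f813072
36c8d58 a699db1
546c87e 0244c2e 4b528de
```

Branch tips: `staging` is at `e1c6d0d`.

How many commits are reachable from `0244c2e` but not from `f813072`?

Reachable from 0244c2e: {0244c2e, 36c8d58, 9bc7b41, a699db1, a9f8bd2}.
Reachable from f813072: {058ad9a, 9bc7b41, a699db1, e1c6d0d, f813072}.
In 0244c2e's history but not f813072's: {0244c2e, 36c8d58, a9f8bd2} — 3 commits.

3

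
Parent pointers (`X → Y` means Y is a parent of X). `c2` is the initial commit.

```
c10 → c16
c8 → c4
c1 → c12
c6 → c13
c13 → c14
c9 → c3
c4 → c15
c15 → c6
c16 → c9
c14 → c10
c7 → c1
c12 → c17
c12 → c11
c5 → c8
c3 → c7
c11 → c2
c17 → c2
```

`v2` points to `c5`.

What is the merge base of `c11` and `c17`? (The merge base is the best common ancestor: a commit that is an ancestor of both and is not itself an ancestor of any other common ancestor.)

c2

Ancestors of c11: {c11, c2}.
Ancestors of c17: {c17, c2}.
Common ancestors: {c2}.
The only common ancestor is c2, so it is the merge base.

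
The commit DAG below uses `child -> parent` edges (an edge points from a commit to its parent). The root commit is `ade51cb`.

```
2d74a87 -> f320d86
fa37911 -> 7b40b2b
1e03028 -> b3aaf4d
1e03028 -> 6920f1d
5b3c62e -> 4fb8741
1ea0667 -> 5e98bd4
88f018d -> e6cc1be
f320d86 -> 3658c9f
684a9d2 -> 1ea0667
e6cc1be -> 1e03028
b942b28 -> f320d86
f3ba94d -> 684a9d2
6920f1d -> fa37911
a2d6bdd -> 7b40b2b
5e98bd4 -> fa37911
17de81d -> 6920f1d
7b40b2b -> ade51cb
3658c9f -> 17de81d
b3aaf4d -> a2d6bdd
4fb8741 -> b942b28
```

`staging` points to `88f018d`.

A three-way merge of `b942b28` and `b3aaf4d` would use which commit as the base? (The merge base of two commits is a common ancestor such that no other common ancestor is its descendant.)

7b40b2b

Ancestors of b942b28: {17de81d, 3658c9f, 6920f1d, 7b40b2b, ade51cb, b942b28, f320d86, fa37911}.
Ancestors of b3aaf4d: {7b40b2b, a2d6bdd, ade51cb, b3aaf4d}.
Common ancestors: {7b40b2b, ade51cb}.
Among these, 7b40b2b is not an ancestor of any other common ancestor — it is the merge base.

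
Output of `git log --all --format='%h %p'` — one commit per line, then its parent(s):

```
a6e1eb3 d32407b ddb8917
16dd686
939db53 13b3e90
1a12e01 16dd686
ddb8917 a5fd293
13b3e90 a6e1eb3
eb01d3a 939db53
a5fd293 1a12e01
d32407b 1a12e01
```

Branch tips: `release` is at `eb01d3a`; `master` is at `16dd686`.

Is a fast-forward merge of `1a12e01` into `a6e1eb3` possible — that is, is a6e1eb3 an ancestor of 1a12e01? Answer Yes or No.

A fast-forward from a6e1eb3 to 1a12e01 is possible iff a6e1eb3 is an ancestor of 1a12e01.
Ancestors of 1a12e01: {16dd686, 1a12e01}.
a6e1eb3 is not among them, so fast-forward is not possible.

No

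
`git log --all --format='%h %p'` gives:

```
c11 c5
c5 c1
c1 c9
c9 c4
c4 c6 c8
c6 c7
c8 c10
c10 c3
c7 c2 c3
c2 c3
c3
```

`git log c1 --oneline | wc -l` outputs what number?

9

Walking parent pointers from c1: reachable set = {c1, c10, c2, c3, c4, c6, c7, c8, c9}.
That is 9 commits.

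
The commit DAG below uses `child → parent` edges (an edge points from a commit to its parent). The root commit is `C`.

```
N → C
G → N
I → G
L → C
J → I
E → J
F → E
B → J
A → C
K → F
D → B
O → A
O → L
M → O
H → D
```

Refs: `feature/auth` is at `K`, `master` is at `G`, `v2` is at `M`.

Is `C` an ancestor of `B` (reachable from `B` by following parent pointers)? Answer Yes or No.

Ancestors of B (commits reachable by following parents): {B, C, G, I, J, N}.
C is in that set, so it is an ancestor of B.

Yes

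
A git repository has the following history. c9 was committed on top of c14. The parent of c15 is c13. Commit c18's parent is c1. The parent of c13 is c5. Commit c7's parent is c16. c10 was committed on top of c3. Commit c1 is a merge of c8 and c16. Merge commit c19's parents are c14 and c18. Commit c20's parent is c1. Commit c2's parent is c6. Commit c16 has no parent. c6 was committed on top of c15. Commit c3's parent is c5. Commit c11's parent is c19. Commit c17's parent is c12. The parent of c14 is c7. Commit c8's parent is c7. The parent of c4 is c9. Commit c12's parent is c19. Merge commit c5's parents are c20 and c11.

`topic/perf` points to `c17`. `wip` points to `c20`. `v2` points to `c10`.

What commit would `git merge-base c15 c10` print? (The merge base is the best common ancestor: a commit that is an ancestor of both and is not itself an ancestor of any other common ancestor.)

Ancestors of c15: {c1, c11, c13, c14, c15, c16, c18, c19, c20, c5, c7, c8}.
Ancestors of c10: {c1, c10, c11, c14, c16, c18, c19, c20, c3, c5, c7, c8}.
Common ancestors: {c1, c11, c14, c16, c18, c19, c20, c5, c7, c8}.
Among these, c5 is not an ancestor of any other common ancestor — it is the merge base.

c5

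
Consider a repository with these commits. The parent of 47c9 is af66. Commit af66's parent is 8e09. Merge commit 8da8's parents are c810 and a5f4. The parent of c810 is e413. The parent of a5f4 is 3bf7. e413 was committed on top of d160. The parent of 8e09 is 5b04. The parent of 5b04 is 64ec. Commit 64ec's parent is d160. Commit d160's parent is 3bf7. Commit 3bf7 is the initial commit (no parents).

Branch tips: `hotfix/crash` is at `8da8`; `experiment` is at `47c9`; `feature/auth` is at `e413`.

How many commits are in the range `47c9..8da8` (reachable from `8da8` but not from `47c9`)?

Reachable from 8da8: {3bf7, 8da8, a5f4, c810, d160, e413}.
Reachable from 47c9: {3bf7, 47c9, 5b04, 64ec, 8e09, af66, d160}.
In 8da8's history but not 47c9's: {8da8, a5f4, c810, e413} — 4 commits.

4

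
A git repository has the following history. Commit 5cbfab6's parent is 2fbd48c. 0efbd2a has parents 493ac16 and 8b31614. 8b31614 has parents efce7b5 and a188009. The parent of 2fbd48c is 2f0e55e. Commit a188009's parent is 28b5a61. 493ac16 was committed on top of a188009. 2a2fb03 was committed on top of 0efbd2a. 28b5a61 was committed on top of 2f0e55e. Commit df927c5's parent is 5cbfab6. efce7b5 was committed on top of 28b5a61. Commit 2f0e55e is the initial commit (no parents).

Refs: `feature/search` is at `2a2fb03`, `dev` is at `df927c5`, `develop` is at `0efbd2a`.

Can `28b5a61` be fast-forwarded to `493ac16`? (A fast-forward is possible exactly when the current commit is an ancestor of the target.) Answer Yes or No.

A fast-forward from 28b5a61 to 493ac16 is possible iff 28b5a61 is an ancestor of 493ac16.
Ancestors of 493ac16: {28b5a61, 2f0e55e, 493ac16, a188009}.
28b5a61 is among them, so fast-forward is possible.

Yes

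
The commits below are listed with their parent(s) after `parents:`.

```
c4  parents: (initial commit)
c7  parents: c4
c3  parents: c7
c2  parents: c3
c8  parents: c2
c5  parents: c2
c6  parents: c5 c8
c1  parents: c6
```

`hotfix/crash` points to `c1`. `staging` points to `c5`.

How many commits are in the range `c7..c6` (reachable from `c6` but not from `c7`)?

5

Reachable from c6: {c2, c3, c4, c5, c6, c7, c8}.
Reachable from c7: {c4, c7}.
In c6's history but not c7's: {c2, c3, c5, c6, c8} — 5 commits.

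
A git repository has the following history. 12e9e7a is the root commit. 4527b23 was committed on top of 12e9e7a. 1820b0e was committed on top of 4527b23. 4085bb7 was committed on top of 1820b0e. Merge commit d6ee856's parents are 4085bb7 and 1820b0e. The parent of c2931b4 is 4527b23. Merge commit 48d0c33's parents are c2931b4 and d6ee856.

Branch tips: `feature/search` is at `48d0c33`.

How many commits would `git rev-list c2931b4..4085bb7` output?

2

Reachable from 4085bb7: {12e9e7a, 1820b0e, 4085bb7, 4527b23}.
Reachable from c2931b4: {12e9e7a, 4527b23, c2931b4}.
In 4085bb7's history but not c2931b4's: {1820b0e, 4085bb7} — 2 commits.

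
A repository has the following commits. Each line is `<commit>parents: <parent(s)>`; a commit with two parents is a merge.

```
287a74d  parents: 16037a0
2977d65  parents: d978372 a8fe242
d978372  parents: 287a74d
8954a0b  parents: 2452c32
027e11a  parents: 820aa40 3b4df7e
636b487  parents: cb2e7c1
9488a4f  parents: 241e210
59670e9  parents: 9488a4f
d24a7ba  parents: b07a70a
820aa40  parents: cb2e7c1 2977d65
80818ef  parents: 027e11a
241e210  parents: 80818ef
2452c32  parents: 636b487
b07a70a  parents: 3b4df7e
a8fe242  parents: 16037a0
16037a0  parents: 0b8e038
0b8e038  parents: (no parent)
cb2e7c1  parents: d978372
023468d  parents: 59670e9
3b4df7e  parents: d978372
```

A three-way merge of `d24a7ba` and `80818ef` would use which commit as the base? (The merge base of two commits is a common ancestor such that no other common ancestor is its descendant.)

Ancestors of d24a7ba: {0b8e038, 16037a0, 287a74d, 3b4df7e, b07a70a, d24a7ba, d978372}.
Ancestors of 80818ef: {027e11a, 0b8e038, 16037a0, 287a74d, 2977d65, 3b4df7e, 80818ef, 820aa40, a8fe242, cb2e7c1, d978372}.
Common ancestors: {0b8e038, 16037a0, 287a74d, 3b4df7e, d978372}.
Among these, 3b4df7e is not an ancestor of any other common ancestor — it is the merge base.

3b4df7e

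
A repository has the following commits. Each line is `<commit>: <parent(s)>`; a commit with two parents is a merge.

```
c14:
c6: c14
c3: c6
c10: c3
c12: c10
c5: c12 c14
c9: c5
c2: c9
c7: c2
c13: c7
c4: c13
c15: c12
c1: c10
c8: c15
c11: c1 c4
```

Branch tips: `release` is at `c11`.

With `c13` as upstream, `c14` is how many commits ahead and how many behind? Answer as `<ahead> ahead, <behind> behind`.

0 ahead, 9 behind

Reachable from c14: {c14}.
Reachable from c13: {c10, c12, c13, c14, c2, c3, c5, c6, c7, c9}.
Only in c14's history (ahead): {} — 0.
Only in c13's history (behind): {c10, c12, c13, c2, c3, c5, c6, c7, c9} — 9.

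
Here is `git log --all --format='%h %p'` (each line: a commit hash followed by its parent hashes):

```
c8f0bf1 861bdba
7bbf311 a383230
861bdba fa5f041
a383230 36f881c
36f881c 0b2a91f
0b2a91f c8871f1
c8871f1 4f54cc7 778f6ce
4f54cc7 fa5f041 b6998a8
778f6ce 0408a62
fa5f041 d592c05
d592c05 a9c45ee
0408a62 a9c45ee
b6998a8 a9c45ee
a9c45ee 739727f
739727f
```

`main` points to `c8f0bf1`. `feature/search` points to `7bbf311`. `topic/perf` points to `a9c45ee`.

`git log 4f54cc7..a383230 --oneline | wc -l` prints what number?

Reachable from a383230: {0408a62, 0b2a91f, 36f881c, 4f54cc7, 739727f, 778f6ce, a383230, a9c45ee, b6998a8, c8871f1, d592c05, fa5f041}.
Reachable from 4f54cc7: {4f54cc7, 739727f, a9c45ee, b6998a8, d592c05, fa5f041}.
In a383230's history but not 4f54cc7's: {0408a62, 0b2a91f, 36f881c, 778f6ce, a383230, c8871f1} — 6 commits.

6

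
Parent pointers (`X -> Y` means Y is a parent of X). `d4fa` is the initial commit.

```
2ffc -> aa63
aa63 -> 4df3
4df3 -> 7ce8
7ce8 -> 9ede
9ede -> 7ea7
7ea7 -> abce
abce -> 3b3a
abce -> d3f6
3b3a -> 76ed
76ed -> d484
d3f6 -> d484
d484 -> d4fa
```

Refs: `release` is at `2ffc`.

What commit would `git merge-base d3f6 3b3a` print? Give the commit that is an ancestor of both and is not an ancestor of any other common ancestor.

d484

Ancestors of d3f6: {d3f6, d484, d4fa}.
Ancestors of 3b3a: {3b3a, 76ed, d484, d4fa}.
Common ancestors: {d484, d4fa}.
Among these, d484 is not an ancestor of any other common ancestor — it is the merge base.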